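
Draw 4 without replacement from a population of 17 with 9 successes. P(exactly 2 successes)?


P(X=2) = C(9,2)*C(8,2) / C(17,4)
= 36*28 / 2380
= 1008/2380 = 36/85

36/85


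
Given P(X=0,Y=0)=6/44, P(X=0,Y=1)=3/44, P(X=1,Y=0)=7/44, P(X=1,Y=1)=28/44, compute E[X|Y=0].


P(Y=0) = 13/44
E[X|Y=0] = (0*6 + 1*7)/13 = 7/13

7/13


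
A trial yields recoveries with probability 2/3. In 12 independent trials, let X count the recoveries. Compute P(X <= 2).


P(X<=2) = P(X=0) + P(X=1) + P(X=2)
= 1/531441 + 8/177147 + 88/177147
= 289/531441

289/531441


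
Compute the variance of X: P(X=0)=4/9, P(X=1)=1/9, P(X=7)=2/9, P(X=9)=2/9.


E[X] = 11/3, E[X^2] = 29
Var(X) = E[X^2] - (E[X])^2 = 29 - (11/3)^2 = 140/9

140/9


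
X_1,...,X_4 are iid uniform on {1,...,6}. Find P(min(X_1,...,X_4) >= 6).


P(min >= 6) = P(all X_i >= 6) = (P(X_1 >= 6))^4
= (1/6)^4 = 1/1296

1/1296


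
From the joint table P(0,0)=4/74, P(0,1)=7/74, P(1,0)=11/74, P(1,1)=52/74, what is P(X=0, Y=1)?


Read from table: P(X=0, Y=1) = 7/74

7/74


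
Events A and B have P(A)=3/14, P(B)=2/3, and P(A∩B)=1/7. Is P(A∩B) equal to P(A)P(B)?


P(A)*P(B) = 3/14*2/3 = 1/7
P(A∩B) = 1/7, which equals P(A)P(B), so independent

Yes, A and B are independent


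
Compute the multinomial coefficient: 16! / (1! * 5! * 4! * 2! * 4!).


16! = 20922789888000
Denominator: 1!=1 * 5!=120 * 4!=24 * 2!=2 * 4!=24
Coefficient = 20922789888000 / 138240 = 151351200

151351200


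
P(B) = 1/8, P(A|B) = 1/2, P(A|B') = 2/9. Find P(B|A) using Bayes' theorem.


P(A) = P(A|B)P(B) + P(A|B')P(B') = 1/2*1/8 + 2/9*7/8 = 37/144
P(B|A) = P(A|B)P(B)/P(A) = (1/16)/(37/144) = 9/37

9/37


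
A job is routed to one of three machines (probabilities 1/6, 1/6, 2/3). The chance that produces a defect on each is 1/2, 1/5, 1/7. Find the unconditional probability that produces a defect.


P(A) = P(A|B1)P(B1) + P(A|B2)P(B2) + P(A|B3)P(B3)
= 1/2*1/6 + 1/5*1/6 + 1/7*2/3
= 1/12 + 1/30 + 2/21 = 89/420

89/420


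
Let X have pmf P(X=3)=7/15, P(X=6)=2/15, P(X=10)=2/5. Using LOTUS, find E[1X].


E[1X] = sum(g(x)*P(x))
= 3*7/15 + 6*2/15 + 10*2/5
= 31/5

31/5


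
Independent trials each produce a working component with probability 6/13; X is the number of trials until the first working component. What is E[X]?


For geometric (trials until first success), E[X] = 1/p = 1/(6/13) = 13/6

13/6


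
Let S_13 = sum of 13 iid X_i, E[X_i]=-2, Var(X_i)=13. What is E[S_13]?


E[S_n] = n*E[X_1] = 13*-2 = -26

-26


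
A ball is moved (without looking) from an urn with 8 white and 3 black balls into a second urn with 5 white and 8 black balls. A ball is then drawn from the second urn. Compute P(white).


P(transfer white) = 8/11; P(transfer black) = 3/11
If white transferred: Urn II has 6 white of 14, so P(white|white moved) = 3/7
If black transferred: Urn II has 5 white of 14, so P(white|black moved) = 5/14
By total probability: P(white) = 8/11*3/7 + 3/11*5/14 = 9/22

9/22


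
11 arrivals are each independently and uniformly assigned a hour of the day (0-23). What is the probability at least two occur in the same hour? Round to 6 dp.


P(all different) = prod((24-i)/24 for i=0..10) = 0.065479
P(at least one match) = 1 - 0.065479 = 0.934521

0.934521


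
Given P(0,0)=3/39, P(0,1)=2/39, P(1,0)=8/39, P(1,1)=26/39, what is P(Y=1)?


P(Y=1) = P(0,1)+P(1,1) = 2/39 + 26/39 = 28/39

28/39


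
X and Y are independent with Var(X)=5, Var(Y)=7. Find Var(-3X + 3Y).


Independence => Cov(X,Y)=0
Var(-3X + 3Y) = (-3)^2*Var(X) + 3^2*Var(Y)
= 9*5 + 9*7 = 108

108


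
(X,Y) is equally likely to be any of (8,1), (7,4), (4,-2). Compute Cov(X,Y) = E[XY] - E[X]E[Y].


E[X]=19/3, E[Y]=1, E[XY]=28/3
Cov(X,Y) = E[XY] - E[X]E[Y] = 28/3 - 19/3*1 = 3

3


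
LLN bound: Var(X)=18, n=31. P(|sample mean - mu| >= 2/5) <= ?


Var(Xbar) = Var(X)/n = 18/31
Chebyshev: P(|Xbar-mu| >= 2/5) <= Var(Xbar)/(2/5)^2 = (18/31)/(4/25) = 225/62
Bound exceeds 1, so trivial bound: 1

1


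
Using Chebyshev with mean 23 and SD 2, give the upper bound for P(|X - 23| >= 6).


k = 6/2 = 3
Chebyshev: P(|X-mu| >= k*sigma) <= 1/k^2 = 1/3^2 = 1/9

1/9


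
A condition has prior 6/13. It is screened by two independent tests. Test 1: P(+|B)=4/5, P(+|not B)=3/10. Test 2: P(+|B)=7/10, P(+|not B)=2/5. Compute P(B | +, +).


After test 1: P(+) = 4/5*6/13 + 3/10*7/13 = 69/130
P(B|+) = (24/65)/(69/130) = 16/23
After test 2 (use post1 as new prior): P(+) = 7/10*16/23 + 2/5*7/23 = 14/23
P(B|+,+) = (56/115)/(14/23) = 4/5

4/5


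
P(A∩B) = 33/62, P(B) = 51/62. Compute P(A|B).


P(A|B) = P(A∩B)/P(B) = (33/62)/(51/62) = 33/51 = 11/17

11/17


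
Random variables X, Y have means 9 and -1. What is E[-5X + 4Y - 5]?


E[-5X + 4Y - 5] = -5*E[X] + 4*E[Y] - 5
= (-5)*(9) + (4)*(-1) + (-5)
= -45 - 4 - 5 = -54

-54


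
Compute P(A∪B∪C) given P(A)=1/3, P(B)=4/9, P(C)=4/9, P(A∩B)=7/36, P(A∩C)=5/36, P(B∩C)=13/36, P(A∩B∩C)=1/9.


P(A∪B∪C) = P(A)+P(B)+P(C) - P(AB)-P(AC)-P(BC) + P(ABC)
= 1/3+4/9+4/9 - 7/36-5/36-13/36 + 1/9
= 23/36

23/36


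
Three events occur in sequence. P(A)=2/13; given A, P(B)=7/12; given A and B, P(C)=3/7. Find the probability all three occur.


P(A∩B∩C) = P(A) * P(B|A) * P(C|A∩B)
= 2/13 * 7/12 * 3/7
= 7/78 * 3/7 = 1/26

1/26


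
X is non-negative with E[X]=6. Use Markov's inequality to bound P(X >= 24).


Markov: P(X >= a) <= E[X]/a
P(X >= 24) <= 6/24 = 1/4

1/4


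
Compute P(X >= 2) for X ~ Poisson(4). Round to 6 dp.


P(X>=2) = 1 - P(X<=1) = 1 - (e^(-4)*4^0/0! + e^(-4)*4^1/1!)
≈ 1 - (0.0183156389 + 0.0732625556)
= 1 - 0.0915781945 = 0.9084218055
≈ 0.908422

0.908422


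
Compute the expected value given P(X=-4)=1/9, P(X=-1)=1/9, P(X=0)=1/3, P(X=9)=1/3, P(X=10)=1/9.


E[X] = sum(x * P(x))
= -4*1/9 - 1*1/9 + 0*1/3 + 9*1/3 + 10*1/9
= 32/9

32/9


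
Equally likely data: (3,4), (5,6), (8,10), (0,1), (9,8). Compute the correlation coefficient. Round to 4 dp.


Cov(X,Y) = 9.8000, Var(X) = 10.8000, Var(Y) = 9.7600
rho = Cov/(sqrt(VarX)*sqrt(VarY)) = 0.9545

0.9545


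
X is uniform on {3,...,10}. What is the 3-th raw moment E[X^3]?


E[X^3] = (1/8) * sum(x^3 for x=3..10)
= 3016/8 = 377

377


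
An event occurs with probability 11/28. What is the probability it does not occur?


P(A') = 1 - P(A) = 1 - 11/28 = 17/28

17/28


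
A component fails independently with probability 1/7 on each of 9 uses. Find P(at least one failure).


P(at least one) = 1 - P(none)
P(none) = (1 - 1/7)^9 = (6/7)^9 = 10077696/40353607
P(at least one) = 1 - 10077696/40353607 = 30275911/40353607

30275911/40353607


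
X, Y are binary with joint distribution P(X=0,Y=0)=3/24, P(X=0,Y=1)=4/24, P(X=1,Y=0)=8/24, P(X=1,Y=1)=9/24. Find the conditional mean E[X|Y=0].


P(Y=0) = 11/24
E[X|Y=0] = (0*3 + 1*8)/11 = 8/11

8/11


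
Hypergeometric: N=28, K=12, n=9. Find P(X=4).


P(X=4) = C(12,4)*C(16,5) / C(28,9)
= 495*4368 / 6906900
= 2162160/6906900 = 36/115

36/115


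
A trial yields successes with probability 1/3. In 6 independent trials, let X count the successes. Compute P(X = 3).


P(X=3) = C(6,3) * p^3 * (1-p)^3
= 20 * 1/27 * 8/27
= 160/729

160/729


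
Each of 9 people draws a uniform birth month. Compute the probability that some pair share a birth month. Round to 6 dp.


P(all different) = prod((12-i)/12 for i=0..8) = 0.015472
P(at least one match) = 1 - 0.015472 = 0.984528

0.984528


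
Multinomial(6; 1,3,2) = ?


6! = 720
Denominator: 1!=1 * 3!=6 * 2!=2
Coefficient = 720 / 12 = 60

60


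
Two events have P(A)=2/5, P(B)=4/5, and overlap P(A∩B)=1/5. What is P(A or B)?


P(A∪B) = P(A) + P(B) - P(A∩B)
= 2/5 + 4/5 - 1/5 = 1

1


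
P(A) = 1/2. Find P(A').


P(A') = 1 - P(A) = 1 - 1/2 = 1/2

1/2


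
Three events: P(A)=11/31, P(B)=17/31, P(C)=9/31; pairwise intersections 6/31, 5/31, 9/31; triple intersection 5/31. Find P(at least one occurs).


P(A∪B∪C) = P(A)+P(B)+P(C) - P(AB)-P(AC)-P(BC) + P(ABC)
= 11/31+17/31+9/31 - 6/31-5/31-9/31 + 5/31
= 22/31

22/31


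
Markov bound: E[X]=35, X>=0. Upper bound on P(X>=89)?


Markov: P(X >= a) <= E[X]/a
P(X >= 89) <= 35/89

35/89


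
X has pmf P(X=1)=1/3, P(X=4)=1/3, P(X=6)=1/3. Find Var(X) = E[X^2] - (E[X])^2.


E[X] = 11/3, E[X^2] = 53/3
Var(X) = E[X^2] - (E[X])^2 = 53/3 - (11/3)^2 = 38/9

38/9


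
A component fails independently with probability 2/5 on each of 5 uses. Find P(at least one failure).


P(at least one) = 1 - P(none)
P(none) = (1 - 2/5)^5 = (3/5)^5 = 243/3125
P(at least one) = 1 - 243/3125 = 2882/3125

2882/3125


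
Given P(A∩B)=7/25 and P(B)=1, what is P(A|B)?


P(A|B) = P(A∩B)/P(B) = (7/25)/(25/25) = 7/25

7/25


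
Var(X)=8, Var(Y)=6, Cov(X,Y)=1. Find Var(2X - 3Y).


Var(2X - 3Y) = 2^2*Var(X) + (-3)^2*Var(Y) + 2*2*(-3)*Cov(X,Y)
= 4*8 + 9*6 - 12*1
= 32 + 54 - 12 = 74

74


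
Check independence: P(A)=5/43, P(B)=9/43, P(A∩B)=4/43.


P(A)*P(B) = 5/43*9/43 = 45/1849
P(A∩B) = 4/43 != 45/1849, so not independent

No, A and B are not independent


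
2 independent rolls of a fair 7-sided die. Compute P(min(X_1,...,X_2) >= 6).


P(min >= 6) = P(all X_i >= 6) = (P(X_1 >= 6))^2
= (2/7)^2 = 4/49

4/49


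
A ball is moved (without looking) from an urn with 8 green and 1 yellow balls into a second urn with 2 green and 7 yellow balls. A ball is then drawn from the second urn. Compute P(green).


P(transfer green) = 8/9; P(transfer yellow) = 1/9
If green transferred: Urn II has 3 green of 10, so P(green|green moved) = 3/10
If yellow transferred: Urn II has 2 green of 10, so P(green|yellow moved) = 1/5
By total probability: P(green) = 8/9*3/10 + 1/9*1/5 = 13/45

13/45


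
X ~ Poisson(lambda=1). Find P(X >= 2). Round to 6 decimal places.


P(X>=2) = 1 - P(X<=1) = 1 - (e^(-1)*1^0/0! + e^(-1)*1^1/1!)
≈ 1 - (0.3678794412 + 0.3678794412)
= 1 - 0.7357588824 = 0.2642411176
≈ 0.264241

0.264241


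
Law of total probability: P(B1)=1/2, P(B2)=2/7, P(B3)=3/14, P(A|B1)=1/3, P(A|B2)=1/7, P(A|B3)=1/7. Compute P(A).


P(A) = P(A|B1)P(B1) + P(A|B2)P(B2) + P(A|B3)P(B3)
= 1/3*1/2 + 1/7*2/7 + 1/7*3/14
= 1/6 + 2/49 + 3/98 = 5/21

5/21


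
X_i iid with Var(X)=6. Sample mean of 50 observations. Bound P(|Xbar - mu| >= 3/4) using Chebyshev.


Var(Xbar) = Var(X)/n = 6/50
Chebyshev: P(|Xbar-mu| >= 3/4) <= Var(Xbar)/(3/4)^2 = (3/25)/(9/16) = 16/75

16/75


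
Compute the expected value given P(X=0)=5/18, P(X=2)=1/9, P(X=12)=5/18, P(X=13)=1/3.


E[X] = sum(x * P(x))
= 0*5/18 + 2*1/9 + 12*5/18 + 13*1/3
= 71/9

71/9


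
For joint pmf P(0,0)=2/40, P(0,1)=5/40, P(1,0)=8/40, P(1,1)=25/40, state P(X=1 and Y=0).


Read from table: P(X=1, Y=0) = 8/40 = 1/5

1/5


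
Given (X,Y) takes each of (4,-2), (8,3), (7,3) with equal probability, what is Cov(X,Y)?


E[X]=19/3, E[Y]=4/3, E[XY]=37/3
Cov(X,Y) = E[XY] - E[X]E[Y] = 37/3 - 19/3*4/3 = 35/9

35/9


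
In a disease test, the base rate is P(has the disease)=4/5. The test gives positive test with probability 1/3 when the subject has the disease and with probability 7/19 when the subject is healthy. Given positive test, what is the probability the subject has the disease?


P(A) = P(A|B)P(B) + P(A|B')P(B') = 1/3*4/5 + 7/19*1/5 = 97/285
P(B|A) = P(A|B)P(B)/P(A) = (4/15)/(97/285) = 76/97

76/97


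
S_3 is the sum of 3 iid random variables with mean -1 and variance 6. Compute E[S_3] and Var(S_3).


E[S_n] = n*mu = 3*-1 = -3
Var(S_n) = n*sigma^2 = 3*6 = 18

E[S_3]=-3, Var(S_3)=18


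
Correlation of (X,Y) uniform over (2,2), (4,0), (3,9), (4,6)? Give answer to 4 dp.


Cov(X,Y) = -0.0625, Var(X) = 0.6875, Var(Y) = 12.1875
rho = Cov/(sqrt(VarX)*sqrt(VarY)) = -0.0216

-0.0216


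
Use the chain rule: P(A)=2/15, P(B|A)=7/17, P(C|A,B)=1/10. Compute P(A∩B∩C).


P(A∩B∩C) = P(A) * P(B|A) * P(C|A∩B)
= 2/15 * 7/17 * 1/10
= 14/255 * 1/10 = 7/1275

7/1275


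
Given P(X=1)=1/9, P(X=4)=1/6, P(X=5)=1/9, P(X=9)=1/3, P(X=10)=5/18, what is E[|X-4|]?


E[|X-4|] = sum(g(x)*P(x))
= 3*1/9 + 0*1/6 + 1*1/9 + 5*1/3 + 6*5/18
= 34/9

34/9


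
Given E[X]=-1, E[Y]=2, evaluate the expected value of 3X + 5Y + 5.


E[3X + 5Y + 5] = 3*E[X] + 5*E[Y] + 5
= (3)*(-1) + (5)*(2) + (5)
= -3 + 10 + 5 = 12

12


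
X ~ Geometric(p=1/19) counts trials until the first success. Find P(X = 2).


P(X=2) = (1-p)^1 * p = (18/19)^1 * 1/19
= 18/19 * 1/19 = 18/361

18/361


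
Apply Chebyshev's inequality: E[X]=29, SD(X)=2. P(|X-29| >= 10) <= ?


k = 10/2 = 5
Chebyshev: P(|X-mu| >= k*sigma) <= 1/k^2 = 1/5^2 = 1/25

1/25


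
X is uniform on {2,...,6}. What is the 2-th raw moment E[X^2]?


E[X^2] = (1/5) * sum(x^2 for x=2..6)
= 90/5 = 18

18


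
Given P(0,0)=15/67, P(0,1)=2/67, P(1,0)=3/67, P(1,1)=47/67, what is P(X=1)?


P(X=1) = P(1,0)+P(1,1) = 3/67 + 47/67 = 50/67

50/67


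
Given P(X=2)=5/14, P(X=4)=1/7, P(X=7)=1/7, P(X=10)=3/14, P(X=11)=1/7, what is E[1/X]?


E[1/X] = sum(g(x)*P(x))
= 1/2*5/14 + 1/4*1/7 + 1/7*1/7 + 1/10*3/14 + 1/11*1/7
= 2901/10780

2901/10780


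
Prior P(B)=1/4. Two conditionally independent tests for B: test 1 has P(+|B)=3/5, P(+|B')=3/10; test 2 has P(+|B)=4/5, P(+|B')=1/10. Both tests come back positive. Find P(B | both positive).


After test 1: P(+) = 3/5*1/4 + 3/10*3/4 = 3/8
P(B|+) = (3/20)/(3/8) = 2/5
After test 2 (use post1 as new prior): P(+) = 4/5*2/5 + 1/10*3/5 = 19/50
P(B|+,+) = (8/25)/(19/50) = 16/19

16/19


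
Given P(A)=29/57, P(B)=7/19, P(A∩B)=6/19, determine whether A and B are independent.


P(A)*P(B) = 29/57*7/19 = 203/1083
P(A∩B) = 6/19 != 203/1083, so not independent

No, A and B are not independent


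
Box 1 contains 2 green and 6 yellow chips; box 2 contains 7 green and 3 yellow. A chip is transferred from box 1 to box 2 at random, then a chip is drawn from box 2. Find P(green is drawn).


P(transfer green) = 2/8 = 1/4; P(transfer yellow) = 3/4
If green transferred: Urn II has 8 green of 11, so P(green|green moved) = 8/11
If yellow transferred: Urn II has 7 green of 11, so P(green|yellow moved) = 7/11
By total probability: P(green) = 1/4*8/11 + 3/4*7/11 = 29/44

29/44


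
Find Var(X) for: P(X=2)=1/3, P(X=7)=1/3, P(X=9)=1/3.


E[X] = 6, E[X^2] = 134/3
Var(X) = E[X^2] - (E[X])^2 = 134/3 - (6)^2 = 26/3

26/3


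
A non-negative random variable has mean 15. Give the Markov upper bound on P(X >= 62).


Markov: P(X >= a) <= E[X]/a
P(X >= 62) <= 15/62

15/62


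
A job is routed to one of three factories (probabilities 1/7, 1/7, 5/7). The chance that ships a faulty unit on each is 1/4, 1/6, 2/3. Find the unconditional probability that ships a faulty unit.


P(A) = P(A|B1)P(B1) + P(A|B2)P(B2) + P(A|B3)P(B3)
= 1/4*1/7 + 1/6*1/7 + 2/3*5/7
= 1/28 + 1/42 + 10/21 = 15/28

15/28


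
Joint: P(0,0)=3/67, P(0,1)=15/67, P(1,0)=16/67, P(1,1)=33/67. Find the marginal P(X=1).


P(X=1) = P(1,0)+P(1,1) = 16/67 + 33/67 = 49/67

49/67


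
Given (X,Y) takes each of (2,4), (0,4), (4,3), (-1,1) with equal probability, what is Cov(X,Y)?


E[X]=5/4, E[Y]=3, E[XY]=19/4
Cov(X,Y) = E[XY] - E[X]E[Y] = 19/4 - 5/4*3 = 1

1


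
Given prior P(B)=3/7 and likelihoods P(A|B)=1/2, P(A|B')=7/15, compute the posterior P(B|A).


P(A) = P(A|B)P(B) + P(A|B')P(B') = 1/2*3/7 + 7/15*4/7 = 101/210
P(B|A) = P(A|B)P(B)/P(A) = (3/14)/(101/210) = 45/101

45/101


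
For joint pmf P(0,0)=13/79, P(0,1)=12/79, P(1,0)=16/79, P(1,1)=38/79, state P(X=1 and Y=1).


Read from table: P(X=1, Y=1) = 38/79

38/79


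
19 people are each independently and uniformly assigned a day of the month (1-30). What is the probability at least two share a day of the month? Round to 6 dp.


P(all different) = prod((30-i)/30 for i=0..18) = 0.000572
P(at least one match) = 1 - 0.000572 = 0.999428

0.999428


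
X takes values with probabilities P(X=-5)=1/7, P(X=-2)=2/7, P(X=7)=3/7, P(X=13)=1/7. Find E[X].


E[X] = sum(x * P(x))
= -5*1/7 - 2*2/7 + 7*3/7 + 13*1/7
= 25/7

25/7


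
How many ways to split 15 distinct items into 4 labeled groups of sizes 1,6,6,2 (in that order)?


15! = 1307674368000
Denominator: 1!=1 * 6!=720 * 6!=720 * 2!=2
Coefficient = 1307674368000 / 1036800 = 1261260

1261260


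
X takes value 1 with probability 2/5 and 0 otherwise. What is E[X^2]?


For Bernoulli: X in {0,1}
E[X^2] = 0^2*(1-2/5) + 1^2*2/5 = 2/5

2/5


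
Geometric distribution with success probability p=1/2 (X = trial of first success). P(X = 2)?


P(X=2) = (1-p)^1 * p = (1/2)^1 * 1/2
= 1/2 * 1/2 = 1/4

1/4


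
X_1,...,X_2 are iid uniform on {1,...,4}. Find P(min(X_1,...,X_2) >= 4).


P(min >= 4) = P(all X_i >= 4) = (P(X_1 >= 4))^2
= (1/4)^2 = 1/16

1/16


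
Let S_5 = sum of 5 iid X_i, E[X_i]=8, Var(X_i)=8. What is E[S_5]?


E[S_n] = n*E[X_1] = 5*8 = 40

40


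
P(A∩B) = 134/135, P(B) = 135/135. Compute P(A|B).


P(A|B) = P(A∩B)/P(B) = (134/135)/(135/135) = 134/135

134/135


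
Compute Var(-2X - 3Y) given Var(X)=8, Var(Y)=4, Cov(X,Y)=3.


Var(-2X - 3Y) = (-2)^2*Var(X) + (-3)^2*Var(Y) + 2*(-2)*(-3)*Cov(X,Y)
= 4*8 + 9*4 + 12*3
= 32 + 36 + 36 = 104

104


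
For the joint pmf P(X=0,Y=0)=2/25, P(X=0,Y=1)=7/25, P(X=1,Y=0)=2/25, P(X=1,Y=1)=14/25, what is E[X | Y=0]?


P(Y=0) = 4/25
E[X|Y=0] = (0*2 + 1*2)/4 = 2/4 = 1/2

1/2


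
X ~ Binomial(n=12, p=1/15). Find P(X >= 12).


P(X>=12) = P(X=12)
= 1/129746337890625
= 1/129746337890625

1/129746337890625


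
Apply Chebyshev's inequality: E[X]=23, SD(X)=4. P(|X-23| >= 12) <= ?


k = 12/4 = 3
Chebyshev: P(|X-mu| >= k*sigma) <= 1/k^2 = 1/3^2 = 1/9

1/9


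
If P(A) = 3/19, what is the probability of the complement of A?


P(A') = 1 - P(A) = 1 - 3/19 = 16/19

16/19


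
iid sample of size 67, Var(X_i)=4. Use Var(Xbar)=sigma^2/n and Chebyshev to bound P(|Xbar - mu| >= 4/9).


Var(Xbar) = Var(X)/n = 4/67
Chebyshev: P(|Xbar-mu| >= 4/9) <= Var(Xbar)/(4/9)^2 = (4/67)/(16/81) = 81/268

81/268


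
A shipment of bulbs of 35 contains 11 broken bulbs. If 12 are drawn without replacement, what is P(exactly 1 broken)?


P(X=1) = C(11,1)*C(24,11) / C(35,12)
= 11*2496144 / 834451800
= 27457584/834451800 = 9614/292175

9614/292175


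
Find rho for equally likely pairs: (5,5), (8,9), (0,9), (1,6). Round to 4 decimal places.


Cov(X,Y) = 0.3750, Var(X) = 10.2500, Var(Y) = 3.1875
rho = Cov/(sqrt(VarX)*sqrt(VarY)) = 0.0656

0.0656


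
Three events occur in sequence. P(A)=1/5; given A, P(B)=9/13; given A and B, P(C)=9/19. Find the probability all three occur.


P(A∩B∩C) = P(A) * P(B|A) * P(C|A∩B)
= 1/5 * 9/13 * 9/19
= 9/65 * 9/19 = 81/1235

81/1235


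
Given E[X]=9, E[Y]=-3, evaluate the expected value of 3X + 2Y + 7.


E[3X + 2Y + 7] = 3*E[X] + 2*E[Y] + 7
= (3)*(9) + (2)*(-3) + (7)
= 27 - 6 + 7 = 28

28


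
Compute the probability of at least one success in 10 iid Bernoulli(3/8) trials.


P(at least one) = 1 - P(none)
P(none) = (1 - 3/8)^10 = (5/8)^10 = 9765625/1073741824
P(at least one) = 1 - 9765625/1073741824 = 1063976199/1073741824

1063976199/1073741824


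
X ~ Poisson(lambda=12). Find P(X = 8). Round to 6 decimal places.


P(X=8) = e^(-12) * 12^8 / 8!
≈ 0.000006144212353 * 429981696 / 40320
≈ 0.065523

0.065523


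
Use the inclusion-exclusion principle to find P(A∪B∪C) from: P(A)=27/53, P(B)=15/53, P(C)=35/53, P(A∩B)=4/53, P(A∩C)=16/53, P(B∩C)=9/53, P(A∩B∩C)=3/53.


P(A∪B∪C) = P(A)+P(B)+P(C) - P(AB)-P(AC)-P(BC) + P(ABC)
= 27/53+15/53+35/53 - 4/53-16/53-9/53 + 3/53
= 51/53

51/53


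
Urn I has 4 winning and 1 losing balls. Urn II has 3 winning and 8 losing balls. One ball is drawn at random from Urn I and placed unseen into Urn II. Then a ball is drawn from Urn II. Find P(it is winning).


P(transfer winning) = 4/5; P(transfer losing) = 1/5
If winning transferred: Urn II has 4 winning of 12, so P(winning|winning moved) = 1/3
If losing transferred: Urn II has 3 winning of 12, so P(winning|losing moved) = 1/4
By total probability: P(winning) = 4/5*1/3 + 1/5*1/4 = 19/60

19/60


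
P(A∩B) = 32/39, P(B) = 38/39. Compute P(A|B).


P(A|B) = P(A∩B)/P(B) = (32/39)/(38/39) = 32/38 = 16/19

16/19


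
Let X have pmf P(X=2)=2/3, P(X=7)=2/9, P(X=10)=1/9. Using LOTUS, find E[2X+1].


E[2X+1] = sum(g(x)*P(x))
= 5*2/3 + 15*2/9 + 21*1/9
= 9

9


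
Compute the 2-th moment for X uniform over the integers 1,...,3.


E[X^2] = (1/3) * sum(x^2 for x=1..3)
= 14/3

14/3


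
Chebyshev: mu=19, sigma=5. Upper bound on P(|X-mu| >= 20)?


k = 20/5 = 4
Chebyshev: P(|X-mu| >= k*sigma) <= 1/k^2 = 1/4^2 = 1/16

1/16


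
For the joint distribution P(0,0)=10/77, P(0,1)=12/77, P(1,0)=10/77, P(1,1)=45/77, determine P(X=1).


P(X=1) = P(1,0)+P(1,1) = 10/77 + 45/77 = 55/77 = 5/7

5/7


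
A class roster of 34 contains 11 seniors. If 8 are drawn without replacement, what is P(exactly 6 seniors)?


P(X=6) = C(11,6)*C(23,2) / C(34,8)
= 462*253 / 18156204
= 116886/18156204 = 1771/275094

1771/275094


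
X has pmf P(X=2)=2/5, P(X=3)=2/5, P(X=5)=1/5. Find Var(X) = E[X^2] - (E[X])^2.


E[X] = 3, E[X^2] = 51/5
Var(X) = E[X^2] - (E[X])^2 = 51/5 - (3)^2 = 6/5

6/5


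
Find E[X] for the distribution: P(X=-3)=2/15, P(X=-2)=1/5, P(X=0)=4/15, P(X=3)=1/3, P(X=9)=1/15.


E[X] = sum(x * P(x))
= -3*2/15 - 2*1/5 + 0*4/15 + 3*1/3 + 9*1/15
= 4/5

4/5


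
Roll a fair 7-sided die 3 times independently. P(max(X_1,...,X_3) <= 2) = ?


P(max <= 2) = P(all X_i <= 2) = (P(X_1 <= 2))^3
= (2/7)^3 = 8/343

8/343


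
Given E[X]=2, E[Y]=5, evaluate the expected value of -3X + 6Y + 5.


E[-3X + 6Y + 5] = -3*E[X] + 6*E[Y] + 5
= (-3)*(2) + (6)*(5) + (5)
= -6 + 30 + 5 = 29

29


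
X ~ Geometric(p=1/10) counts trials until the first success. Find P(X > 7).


P(X > 7) = P(first 7 trials all fail) = (1-p)^7 = (9/10)^7 = 4782969/10000000

4782969/10000000


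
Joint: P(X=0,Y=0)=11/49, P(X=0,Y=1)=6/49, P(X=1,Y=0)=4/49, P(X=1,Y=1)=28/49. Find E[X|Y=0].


P(Y=0) = 15/49
E[X|Y=0] = (0*11 + 1*4)/15 = 4/15

4/15


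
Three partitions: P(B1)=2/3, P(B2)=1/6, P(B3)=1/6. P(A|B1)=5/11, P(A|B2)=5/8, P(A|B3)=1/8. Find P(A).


P(A) = P(A|B1)P(B1) + P(A|B2)P(B2) + P(A|B3)P(B3)
= 5/11*2/3 + 5/8*1/6 + 1/8*1/6
= 10/33 + 5/48 + 1/48 = 113/264

113/264


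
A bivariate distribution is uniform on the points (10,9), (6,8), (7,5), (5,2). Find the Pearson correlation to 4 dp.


Cov(X,Y) = 3.7500, Var(X) = 3.5000, Var(Y) = 7.5000
rho = Cov/(sqrt(VarX)*sqrt(VarY)) = 0.7319

0.7319


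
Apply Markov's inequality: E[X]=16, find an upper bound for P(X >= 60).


Markov: P(X >= a) <= E[X]/a
P(X >= 60) <= 16/60 = 4/15

4/15


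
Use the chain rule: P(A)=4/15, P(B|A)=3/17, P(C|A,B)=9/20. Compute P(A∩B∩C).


P(A∩B∩C) = P(A) * P(B|A) * P(C|A∩B)
= 4/15 * 3/17 * 9/20
= 4/85 * 9/20 = 9/425

9/425


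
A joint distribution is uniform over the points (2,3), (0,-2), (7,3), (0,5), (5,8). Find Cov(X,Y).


E[X]=14/5, E[Y]=17/5, E[XY]=67/5
Cov(X,Y) = E[XY] - E[X]E[Y] = 67/5 - 14/5*17/5 = 97/25

97/25


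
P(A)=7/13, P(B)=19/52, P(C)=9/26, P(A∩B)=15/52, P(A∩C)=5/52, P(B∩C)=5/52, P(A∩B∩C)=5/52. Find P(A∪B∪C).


P(A∪B∪C) = P(A)+P(B)+P(C) - P(AB)-P(AC)-P(BC) + P(ABC)
= 7/13+19/52+9/26 - 15/52-5/52-5/52 + 5/52
= 45/52

45/52


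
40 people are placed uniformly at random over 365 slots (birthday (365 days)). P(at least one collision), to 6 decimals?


P(all different) = prod((365-i)/365 for i=0..39) = 0.108768
P(at least one match) = 1 - 0.108768 = 0.891232

0.891232


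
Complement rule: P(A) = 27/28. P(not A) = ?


P(A') = 1 - P(A) = 1 - 27/28 = 1/28

1/28


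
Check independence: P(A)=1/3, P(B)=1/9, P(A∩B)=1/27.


P(A)*P(B) = 1/3*1/9 = 1/27
P(A∩B) = 1/27, which equals P(A)P(B), so independent

Yes, A and B are independent


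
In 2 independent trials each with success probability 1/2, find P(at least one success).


P(at least one) = 1 - P(none)
P(none) = (1 - 1/2)^2 = (1/2)^2 = 1/4
P(at least one) = 1 - 1/4 = 3/4

3/4


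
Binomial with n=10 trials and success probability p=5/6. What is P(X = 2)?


P(X=2) = C(10,2) * p^2 * (1-p)^8
= 45 * 25/36 * 1/1679616
= 125/6718464

125/6718464


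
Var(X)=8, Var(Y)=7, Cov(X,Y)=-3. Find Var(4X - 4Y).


Var(4X - 4Y) = 4^2*Var(X) + (-4)^2*Var(Y) + 2*4*(-4)*Cov(X,Y)
= 16*8 + 16*7 - 32*(-3)
= 128 + 112 + 96 = 336

336


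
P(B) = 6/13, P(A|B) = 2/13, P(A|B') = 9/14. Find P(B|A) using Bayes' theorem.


P(A) = P(A|B)P(B) + P(A|B')P(B') = 2/13*6/13 + 9/14*7/13 = 141/338
P(B|A) = P(A|B)P(B)/P(A) = (12/169)/(141/338) = 8/47

8/47


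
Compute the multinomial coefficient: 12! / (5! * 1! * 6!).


12! = 479001600
Denominator: 5!=120 * 1!=1 * 6!=720
Coefficient = 479001600 / 86400 = 5544

5544


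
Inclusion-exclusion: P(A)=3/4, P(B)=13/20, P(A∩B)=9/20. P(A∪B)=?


P(A∪B) = P(A) + P(B) - P(A∩B)
= 3/4 + 13/20 - 9/20 = 19/20

19/20


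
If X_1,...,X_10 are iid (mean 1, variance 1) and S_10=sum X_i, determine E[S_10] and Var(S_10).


E[S_n] = n*mu = 10*1 = 10
Var(S_n) = n*sigma^2 = 10*1 = 10

E[S_10]=10, Var(S_10)=10


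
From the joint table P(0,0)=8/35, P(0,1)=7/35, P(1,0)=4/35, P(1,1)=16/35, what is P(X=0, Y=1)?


Read from table: P(X=0, Y=1) = 7/35 = 1/5

1/5


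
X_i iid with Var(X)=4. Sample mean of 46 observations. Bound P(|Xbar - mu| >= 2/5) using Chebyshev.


Var(Xbar) = Var(X)/n = 4/46
Chebyshev: P(|Xbar-mu| >= 2/5) <= Var(Xbar)/(2/5)^2 = (2/23)/(4/25) = 25/46

25/46


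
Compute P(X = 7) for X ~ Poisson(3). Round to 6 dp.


P(X=7) = e^(-3) * 3^7 / 7!
≈ 0.04978706837 * 2187 / 5040
≈ 0.021604

0.021604


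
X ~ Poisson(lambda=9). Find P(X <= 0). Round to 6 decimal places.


P(X<=0) = e^(-9)*9^0/0!
≈ 0.0001234098
≈ 0.000123

0.000123


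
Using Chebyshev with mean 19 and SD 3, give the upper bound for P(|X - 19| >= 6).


k = 6/3 = 2
Chebyshev: P(|X-mu| >= k*sigma) <= 1/k^2 = 1/2^2 = 1/4

1/4


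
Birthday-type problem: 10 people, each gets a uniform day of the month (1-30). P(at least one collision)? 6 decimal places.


P(all different) = prod((30-i)/30 for i=0..9) = 0.184639
P(at least one match) = 1 - 0.184639 = 0.815361

0.815361


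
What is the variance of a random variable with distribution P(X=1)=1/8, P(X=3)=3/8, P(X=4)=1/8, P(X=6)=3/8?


E[X] = 4, E[X^2] = 19
Var(X) = E[X^2] - (E[X])^2 = 19 - (4)^2 = 3

3


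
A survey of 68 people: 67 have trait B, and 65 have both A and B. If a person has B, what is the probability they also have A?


P(A|B) = P(A∩B)/P(B) = (65/68)/(67/68) = 65/67

65/67


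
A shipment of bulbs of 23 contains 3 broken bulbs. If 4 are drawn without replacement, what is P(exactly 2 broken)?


P(X=2) = C(3,2)*C(20,2) / C(23,4)
= 3*190 / 8855
= 570/8855 = 114/1771

114/1771


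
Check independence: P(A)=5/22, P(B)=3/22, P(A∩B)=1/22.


P(A)*P(B) = 5/22*3/22 = 15/484
P(A∩B) = 1/22 != 15/484, so not independent

No, A and B are not independent


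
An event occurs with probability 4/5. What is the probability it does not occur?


P(A') = 1 - P(A) = 1 - 4/5 = 1/5

1/5


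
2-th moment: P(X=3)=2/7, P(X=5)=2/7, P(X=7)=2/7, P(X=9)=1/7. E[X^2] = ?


E[X^2] = sum(x^2 * P(x))
= 9*2/7 + 25*2/7 + 49*2/7 + 81*1/7
= 247/7

247/7


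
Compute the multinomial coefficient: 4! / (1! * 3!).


4! = 24
Denominator: 1!=1 * 3!=6
Coefficient = 24 / 6 = 4

4


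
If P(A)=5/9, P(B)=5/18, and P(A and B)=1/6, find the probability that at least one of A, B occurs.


P(A∪B) = P(A) + P(B) - P(A∩B)
= 5/9 + 5/18 - 1/6 = 2/3

2/3


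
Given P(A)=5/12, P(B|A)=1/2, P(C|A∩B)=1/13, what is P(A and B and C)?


P(A∩B∩C) = P(A) * P(B|A) * P(C|A∩B)
= 5/12 * 1/2 * 1/13
= 5/24 * 1/13 = 5/312

5/312


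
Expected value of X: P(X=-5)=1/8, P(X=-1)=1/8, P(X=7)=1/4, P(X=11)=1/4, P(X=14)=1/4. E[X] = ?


E[X] = sum(x * P(x))
= -5*1/8 - 1*1/8 + 7*1/4 + 11*1/4 + 14*1/4
= 29/4

29/4


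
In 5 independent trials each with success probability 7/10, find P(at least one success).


P(at least one) = 1 - P(none)
P(none) = (1 - 7/10)^5 = (3/10)^5 = 243/100000
P(at least one) = 1 - 243/100000 = 99757/100000

99757/100000


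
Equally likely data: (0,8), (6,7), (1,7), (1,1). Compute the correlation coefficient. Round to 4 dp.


Cov(X,Y) = 1.0000, Var(X) = 5.5000, Var(Y) = 7.6875
rho = Cov/(sqrt(VarX)*sqrt(VarY)) = 0.1538

0.1538


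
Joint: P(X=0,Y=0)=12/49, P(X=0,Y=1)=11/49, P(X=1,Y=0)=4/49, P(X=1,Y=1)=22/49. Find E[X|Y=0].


P(Y=0) = 16/49
E[X|Y=0] = (0*12 + 1*4)/16 = 4/16 = 1/4

1/4


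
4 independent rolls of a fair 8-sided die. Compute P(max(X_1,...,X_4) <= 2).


P(max <= 2) = P(all X_i <= 2) = (P(X_1 <= 2))^4
= (2/8)^4 = (1/4)^4 = 1/256

1/256


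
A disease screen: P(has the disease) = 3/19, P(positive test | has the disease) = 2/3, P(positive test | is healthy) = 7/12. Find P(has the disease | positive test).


P(A) = P(A|B)P(B) + P(A|B')P(B') = 2/3*3/19 + 7/12*16/19 = 34/57
P(B|A) = P(A|B)P(B)/P(A) = (2/19)/(34/57) = 3/17

3/17


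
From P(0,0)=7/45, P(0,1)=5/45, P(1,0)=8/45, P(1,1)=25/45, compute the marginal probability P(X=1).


P(X=1) = P(1,0)+P(1,1) = 8/45 + 25/45 = 33/45 = 11/15

11/15


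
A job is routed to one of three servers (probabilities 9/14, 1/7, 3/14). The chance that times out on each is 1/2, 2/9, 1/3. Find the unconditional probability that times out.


P(A) = P(A|B1)P(B1) + P(A|B2)P(B2) + P(A|B3)P(B3)
= 1/2*9/14 + 2/9*1/7 + 1/3*3/14
= 9/28 + 2/63 + 1/14 = 107/252

107/252


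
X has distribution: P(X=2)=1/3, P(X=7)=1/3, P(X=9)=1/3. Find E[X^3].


E[X^3] = sum(g(x)*P(x))
= 8*1/3 + 343*1/3 + 729*1/3
= 360

360


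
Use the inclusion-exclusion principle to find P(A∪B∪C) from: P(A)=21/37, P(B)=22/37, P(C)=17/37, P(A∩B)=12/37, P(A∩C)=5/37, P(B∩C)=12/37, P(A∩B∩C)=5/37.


P(A∪B∪C) = P(A)+P(B)+P(C) - P(AB)-P(AC)-P(BC) + P(ABC)
= 21/37+22/37+17/37 - 12/37-5/37-12/37 + 5/37
= 36/37

36/37


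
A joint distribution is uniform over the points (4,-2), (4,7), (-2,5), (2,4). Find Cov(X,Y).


E[X]=2, E[Y]=7/2, E[XY]=9/2
Cov(X,Y) = E[XY] - E[X]E[Y] = 9/2 - 2*7/2 = -5/2

-5/2


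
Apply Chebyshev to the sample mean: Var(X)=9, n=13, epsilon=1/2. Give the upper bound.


Var(Xbar) = Var(X)/n = 9/13
Chebyshev: P(|Xbar-mu| >= 1/2) <= Var(Xbar)/(1/2)^2 = (9/13)/(1/4) = 36/13
Bound exceeds 1, so trivial bound: 1

1


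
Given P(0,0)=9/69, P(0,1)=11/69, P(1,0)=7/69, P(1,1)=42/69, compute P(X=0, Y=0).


Read from table: P(X=0, Y=0) = 9/69 = 3/23

3/23


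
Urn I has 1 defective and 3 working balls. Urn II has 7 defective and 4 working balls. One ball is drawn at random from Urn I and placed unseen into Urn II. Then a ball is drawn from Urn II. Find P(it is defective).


P(transfer defective) = 1/4; P(transfer working) = 3/4
If defective transferred: Urn II has 8 defective of 12, so P(defective|defective moved) = 2/3
If working transferred: Urn II has 7 defective of 12, so P(defective|working moved) = 7/12
By total probability: P(defective) = 1/4*2/3 + 3/4*7/12 = 29/48

29/48


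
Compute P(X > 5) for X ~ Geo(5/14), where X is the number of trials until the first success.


P(X > 5) = P(first 5 trials all fail) = (1-p)^5 = (9/14)^5 = 59049/537824

59049/537824


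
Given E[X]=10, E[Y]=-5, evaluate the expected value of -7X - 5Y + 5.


E[-7X - 5Y + 5] = -7*E[X] - 5*E[Y] + 5
= (-7)*(10) + (-5)*(-5) + (5)
= -70 + 25 + 5 = -40

-40


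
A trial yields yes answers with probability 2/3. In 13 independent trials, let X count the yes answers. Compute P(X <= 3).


P(X<=3) = P(X=0) + P(X=1) + P(X=2) + P(X=3)
= 1/1594323 + 26/1594323 + 104/531441 + 2288/1594323
= 2627/1594323

2627/1594323


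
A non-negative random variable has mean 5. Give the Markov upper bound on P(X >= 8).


Markov: P(X >= a) <= E[X]/a
P(X >= 8) <= 5/8

5/8


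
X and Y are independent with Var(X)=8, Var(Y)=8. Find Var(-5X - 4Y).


Independence => Cov(X,Y)=0
Var(-5X - 4Y) = (-5)^2*Var(X) + (-4)^2*Var(Y)
= 25*8 + 16*8 = 328

328


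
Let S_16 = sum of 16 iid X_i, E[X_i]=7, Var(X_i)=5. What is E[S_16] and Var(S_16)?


E[S_n] = n*mu = 16*7 = 112
Var(S_n) = n*sigma^2 = 16*5 = 80

E[S_16]=112, Var(S_16)=80


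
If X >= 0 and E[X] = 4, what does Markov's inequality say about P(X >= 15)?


Markov: P(X >= a) <= E[X]/a
P(X >= 15) <= 4/15

4/15


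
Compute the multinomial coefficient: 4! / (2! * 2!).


4! = 24
Denominator: 2!=2 * 2!=2
Coefficient = 24 / 4 = 6

6


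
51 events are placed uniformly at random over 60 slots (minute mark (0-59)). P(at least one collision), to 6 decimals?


P(all different) = prod((60-i)/60 for i=0..50) = 0.000000
P(at least one match) = 1 - 0.000000 = 1.000000

1.000000


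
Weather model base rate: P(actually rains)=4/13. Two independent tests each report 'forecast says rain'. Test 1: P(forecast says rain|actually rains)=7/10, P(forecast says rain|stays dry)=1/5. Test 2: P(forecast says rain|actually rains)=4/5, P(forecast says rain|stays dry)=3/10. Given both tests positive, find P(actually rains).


After test 1: P(+) = 7/10*4/13 + 1/5*9/13 = 23/65
P(B|+) = (14/65)/(23/65) = 14/23
After test 2 (use post1 as new prior): P(+) = 4/5*14/23 + 3/10*9/23 = 139/230
P(B|+,+) = (56/115)/(139/230) = 112/139

112/139


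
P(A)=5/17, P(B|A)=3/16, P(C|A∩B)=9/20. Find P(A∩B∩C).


P(A∩B∩C) = P(A) * P(B|A) * P(C|A∩B)
= 5/17 * 3/16 * 9/20
= 15/272 * 9/20 = 27/1088

27/1088


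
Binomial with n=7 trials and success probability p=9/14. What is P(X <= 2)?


P(X<=2) = P(X=0) + P(X=1) + P(X=2)
= 78125/105413504 + 140625/15059072 + 759375/15059072
= 6378125/105413504

6378125/105413504


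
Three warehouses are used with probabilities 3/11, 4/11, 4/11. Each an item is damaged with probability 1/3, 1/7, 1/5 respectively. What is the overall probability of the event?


P(A) = P(A|B1)P(B1) + P(A|B2)P(B2) + P(A|B3)P(B3)
= 1/3*3/11 + 1/7*4/11 + 1/5*4/11
= 1/11 + 4/77 + 4/55 = 83/385

83/385


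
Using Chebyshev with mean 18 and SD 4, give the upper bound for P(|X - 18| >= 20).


k = 20/4 = 5
Chebyshev: P(|X-mu| >= k*sigma) <= 1/k^2 = 1/5^2 = 1/25

1/25


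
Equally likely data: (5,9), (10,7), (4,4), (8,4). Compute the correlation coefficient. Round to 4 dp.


Cov(X,Y) = 0.2500, Var(X) = 5.6875, Var(Y) = 4.5000
rho = Cov/(sqrt(VarX)*sqrt(VarY)) = 0.0494

0.0494


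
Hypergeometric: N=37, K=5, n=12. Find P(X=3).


P(X=3) = C(5,3)*C(32,9) / C(37,12)
= 10*28048800 / 1852482996
= 280488000/1852482996 = 2000/13209

2000/13209


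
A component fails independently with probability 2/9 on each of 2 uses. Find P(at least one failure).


P(at least one) = 1 - P(none)
P(none) = (1 - 2/9)^2 = (7/9)^2 = 49/81
P(at least one) = 1 - 49/81 = 32/81

32/81


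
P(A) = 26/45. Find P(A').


P(A') = 1 - P(A) = 1 - 26/45 = 19/45

19/45


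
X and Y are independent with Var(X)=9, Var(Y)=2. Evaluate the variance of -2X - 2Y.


Independence => Cov(X,Y)=0
Var(-2X - 2Y) = (-2)^2*Var(X) + (-2)^2*Var(Y)
= 4*9 + 4*2 = 44

44


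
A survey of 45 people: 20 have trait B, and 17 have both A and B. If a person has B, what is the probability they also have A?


P(A|B) = P(A∩B)/P(B) = (17/45)/(20/45) = 17/20

17/20


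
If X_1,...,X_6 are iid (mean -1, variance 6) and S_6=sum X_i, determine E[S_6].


E[S_n] = n*E[X_1] = 6*-1 = -6

-6


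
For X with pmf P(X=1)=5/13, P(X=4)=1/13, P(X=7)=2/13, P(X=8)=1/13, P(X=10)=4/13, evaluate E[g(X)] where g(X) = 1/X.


E[1/X] = sum(g(x)*P(x))
= 1*5/13 + 1/4*1/13 + 1/7*2/13 + 1/8*1/13 + 1/10*4/13
= 1697/3640

1697/3640


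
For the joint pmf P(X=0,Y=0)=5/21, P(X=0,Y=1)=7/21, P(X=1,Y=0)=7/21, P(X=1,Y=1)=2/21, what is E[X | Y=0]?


P(Y=0) = 12/21
E[X|Y=0] = (0*5 + 1*7)/12 = 7/12

7/12


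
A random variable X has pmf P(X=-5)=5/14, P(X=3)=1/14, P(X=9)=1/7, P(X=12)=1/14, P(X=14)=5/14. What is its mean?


E[X] = sum(x * P(x))
= -5*5/14 + 3*1/14 + 9*1/7 + 12*1/14 + 14*5/14
= 39/7

39/7


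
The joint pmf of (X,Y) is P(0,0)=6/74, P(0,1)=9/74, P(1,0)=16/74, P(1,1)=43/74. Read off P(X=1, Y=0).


Read from table: P(X=1, Y=0) = 16/74 = 8/37

8/37


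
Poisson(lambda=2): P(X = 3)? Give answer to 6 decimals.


P(X=3) = e^(-2) * 2^3 / 3!
≈ 0.1353352832 * 8 / 6
≈ 0.180447

0.180447


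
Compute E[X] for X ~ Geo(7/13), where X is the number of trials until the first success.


For geometric (trials until first success), E[X] = 1/p = 1/(7/13) = 13/7

13/7


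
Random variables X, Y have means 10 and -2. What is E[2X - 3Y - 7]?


E[2X - 3Y - 7] = 2*E[X] - 3*E[Y] - 7
= (2)*(10) + (-3)*(-2) + (-7)
= 20 + 6 - 7 = 19

19


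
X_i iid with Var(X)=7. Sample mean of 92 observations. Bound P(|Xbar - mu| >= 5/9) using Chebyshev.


Var(Xbar) = Var(X)/n = 7/92
Chebyshev: P(|Xbar-mu| >= 5/9) <= Var(Xbar)/(5/9)^2 = (7/92)/(25/81) = 567/2300

567/2300


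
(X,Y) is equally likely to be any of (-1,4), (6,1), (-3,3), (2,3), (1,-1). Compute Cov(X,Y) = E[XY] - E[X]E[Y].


E[X]=1, E[Y]=2, E[XY]=-2/5
Cov(X,Y) = E[XY] - E[X]E[Y] = -2/5 - 1*2 = -12/5

-12/5


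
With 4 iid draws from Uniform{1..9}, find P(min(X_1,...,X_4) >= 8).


P(min >= 8) = P(all X_i >= 8) = (P(X_1 >= 8))^4
= (2/9)^4 = 16/6561

16/6561


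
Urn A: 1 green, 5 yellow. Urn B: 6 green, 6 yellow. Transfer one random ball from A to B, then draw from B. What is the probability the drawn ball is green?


P(transfer green) = 1/6; P(transfer yellow) = 5/6
If green transferred: Urn II has 7 green of 13, so P(green|green moved) = 7/13
If yellow transferred: Urn II has 6 green of 13, so P(green|yellow moved) = 6/13
By total probability: P(green) = 1/6*7/13 + 5/6*6/13 = 37/78

37/78


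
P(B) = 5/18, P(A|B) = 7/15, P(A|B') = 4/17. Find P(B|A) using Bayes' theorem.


P(A) = P(A|B)P(B) + P(A|B')P(B') = 7/15*5/18 + 4/17*13/18 = 275/918
P(B|A) = P(A|B)P(B)/P(A) = (7/54)/(275/918) = 119/275

119/275


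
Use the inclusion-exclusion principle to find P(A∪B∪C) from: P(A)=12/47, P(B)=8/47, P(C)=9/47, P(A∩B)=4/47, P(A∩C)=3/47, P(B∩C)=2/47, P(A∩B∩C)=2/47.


P(A∪B∪C) = P(A)+P(B)+P(C) - P(AB)-P(AC)-P(BC) + P(ABC)
= 12/47+8/47+9/47 - 4/47-3/47-2/47 + 2/47
= 22/47

22/47


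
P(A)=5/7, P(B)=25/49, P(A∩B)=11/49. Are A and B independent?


P(A)*P(B) = 5/7*25/49 = 125/343
P(A∩B) = 11/49 != 125/343, so not independent

No, A and B are not independent


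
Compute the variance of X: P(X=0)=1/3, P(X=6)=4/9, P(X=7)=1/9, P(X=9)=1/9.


E[X] = 40/9, E[X^2] = 274/9
Var(X) = E[X^2] - (E[X])^2 = 274/9 - (40/9)^2 = 866/81

866/81


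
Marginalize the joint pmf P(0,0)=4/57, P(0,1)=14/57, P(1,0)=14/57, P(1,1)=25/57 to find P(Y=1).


P(Y=1) = P(0,1)+P(1,1) = 14/57 + 25/57 = 39/57 = 13/19

13/19


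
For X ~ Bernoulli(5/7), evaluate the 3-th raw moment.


For Bernoulli: X in {0,1}
E[X^3] = 0^3*(1-5/7) + 1^3*5/7 = 5/7

5/7


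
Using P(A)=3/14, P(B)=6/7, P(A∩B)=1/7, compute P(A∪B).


P(A∪B) = P(A) + P(B) - P(A∩B)
= 3/14 + 6/7 - 1/7 = 13/14

13/14


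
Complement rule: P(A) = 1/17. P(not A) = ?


P(A') = 1 - P(A) = 1 - 1/17 = 16/17

16/17


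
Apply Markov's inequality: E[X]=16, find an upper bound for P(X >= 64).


Markov: P(X >= a) <= E[X]/a
P(X >= 64) <= 16/64 = 1/4

1/4


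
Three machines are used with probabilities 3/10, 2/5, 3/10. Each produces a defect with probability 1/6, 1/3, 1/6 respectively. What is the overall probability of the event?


P(A) = P(A|B1)P(B1) + P(A|B2)P(B2) + P(A|B3)P(B3)
= 1/6*3/10 + 1/3*2/5 + 1/6*3/10
= 1/20 + 2/15 + 1/20 = 7/30

7/30


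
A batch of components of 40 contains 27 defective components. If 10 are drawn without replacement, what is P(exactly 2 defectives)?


P(X=2) = C(27,2)*C(13,8) / C(40,10)
= 351*1287 / 847660528
= 451737/847660528 = 3159/5927696

3159/5927696
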